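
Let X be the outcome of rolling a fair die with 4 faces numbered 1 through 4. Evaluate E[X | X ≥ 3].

7/2

Given X ≥ 3, X is equally likely to be any of {3, 4}.
E[X | X ≥ 3] = (3 + 4) / 2 = 7/2.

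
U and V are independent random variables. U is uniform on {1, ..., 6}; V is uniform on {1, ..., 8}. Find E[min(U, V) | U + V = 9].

17/6

Outcomes with U + V = 9: (1,8), (2,7), (3,6), (4,5), (5,4), (6,3), each with probability 1/48.
E[min(U, V) | U + V = 9] = (1 + 2 + 3 + 4 + 4 + 3) / 6 = 17/6.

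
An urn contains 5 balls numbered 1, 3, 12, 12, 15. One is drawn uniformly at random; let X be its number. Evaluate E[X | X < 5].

P(X < 5) = 2/5.
Σ over the event: 1·1/5 + 3·1/5 = 4/5.
E[X | X < 5] = (4/5) / (2/5) = 2.

2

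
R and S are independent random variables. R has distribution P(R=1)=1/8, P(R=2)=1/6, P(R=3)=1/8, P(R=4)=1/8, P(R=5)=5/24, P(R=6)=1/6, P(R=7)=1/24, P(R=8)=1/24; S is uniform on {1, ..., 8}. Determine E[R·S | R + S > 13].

P(R + S > 13) = 3/64.
Summing RS·P(x,y) over outcomes with R + S > 13 gives 155/64.
E[R·S | R + S > 13] = (155/64) / (3/64) = 155/3.

155/3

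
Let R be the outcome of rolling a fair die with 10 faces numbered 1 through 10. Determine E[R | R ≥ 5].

Given R ≥ 5, R is equally likely to be any of {5, 6, 7, 8, 9, 10}.
E[R | R ≥ 5] = (5 + 6 + 7 + 8 + 9 + 10) / 6 = 15/2.

15/2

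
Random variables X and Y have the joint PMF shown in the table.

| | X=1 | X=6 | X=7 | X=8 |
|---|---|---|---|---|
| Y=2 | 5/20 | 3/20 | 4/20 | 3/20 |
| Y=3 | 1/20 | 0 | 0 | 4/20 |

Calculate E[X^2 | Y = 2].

P(Y = 2) = 3/4.
Σ X^2·P over the event = 1·(5/20) + 36·(3/20) + 49·(4/20) + 64·(3/20) = 501/20.
E[X^2 | Y = 2] = (501/20) / (3/4) = 167/5.

167/5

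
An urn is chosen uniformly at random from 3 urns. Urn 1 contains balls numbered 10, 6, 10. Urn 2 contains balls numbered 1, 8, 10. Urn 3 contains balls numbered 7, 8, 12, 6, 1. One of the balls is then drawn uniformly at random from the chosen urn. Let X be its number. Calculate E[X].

E[X | urn 1] = (10+6+10)/3 = 26/3.
E[X | urn 2] = (1+8+10)/3 = 19/3.
E[X | urn 3] = (7+8+12+6+1)/5 = 34/5.
E[X] = (1/3)·(26/3) + (1/3)·(19/3) + (1/3)·(34/5) = 109/15.

109/15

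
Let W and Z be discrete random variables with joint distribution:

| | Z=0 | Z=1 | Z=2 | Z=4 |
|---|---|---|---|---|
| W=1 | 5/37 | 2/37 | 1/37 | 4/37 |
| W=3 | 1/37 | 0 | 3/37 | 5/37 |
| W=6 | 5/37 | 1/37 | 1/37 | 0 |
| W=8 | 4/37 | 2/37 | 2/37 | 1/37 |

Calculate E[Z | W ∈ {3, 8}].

P(W ∈ {3, 8}) = 18/37.
Σ Z·P over the event = 0·(1/37) + 2·(3/37) + 4·(5/37) + 0·(4/37) + 1·(2/37) + 2·(2/37) + 4·(1/37) = 36/37.
E[Z | W ∈ {3, 8}] = (36/37) / (18/37) = 2.

2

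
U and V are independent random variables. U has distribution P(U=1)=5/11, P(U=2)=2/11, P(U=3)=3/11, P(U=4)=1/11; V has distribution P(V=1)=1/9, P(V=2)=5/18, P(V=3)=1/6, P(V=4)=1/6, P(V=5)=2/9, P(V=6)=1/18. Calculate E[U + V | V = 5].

P(V = 5) = 2/9.
Summing (U+V)·P(x,y) over outcomes with V = 5 gives 14/9.
E[U + V | V = 5] = (14/9) / (2/9) = 7.

7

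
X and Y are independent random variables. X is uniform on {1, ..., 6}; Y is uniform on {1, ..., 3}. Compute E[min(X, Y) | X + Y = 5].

5/3

Outcomes with X + Y = 5: (2,3), (3,2), (4,1), each with probability 1/18.
E[min(X, Y) | X + Y = 5] = (2 + 2 + 1) / 3 = 5/3.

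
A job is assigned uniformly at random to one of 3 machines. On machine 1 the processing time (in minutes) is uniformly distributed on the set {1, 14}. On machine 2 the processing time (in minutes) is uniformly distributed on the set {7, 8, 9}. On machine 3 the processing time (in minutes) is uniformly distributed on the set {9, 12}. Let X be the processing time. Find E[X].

E[X | machine 1] = (1+14)/2 = 15/2.
E[X | machine 2] = (7+8+9)/3 = 8.
E[X | machine 3] = (9+12)/2 = 21/2.
E[X] = (1/3)·(15/2) + (1/3)·(8) + (1/3)·(21/2) = 26/3.

26/3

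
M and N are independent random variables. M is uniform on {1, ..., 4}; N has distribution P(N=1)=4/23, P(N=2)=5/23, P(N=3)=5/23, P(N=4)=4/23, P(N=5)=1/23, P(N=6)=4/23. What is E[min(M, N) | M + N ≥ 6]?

P(M + N ≥ 6) = 47/92.
Summing min(M,N)·P(x,y) over outcomes with M + N ≥ 6 gives 63/46.
E[min(M, N) | M + N ≥ 6] = (63/46) / (47/92) = 126/47.

126/47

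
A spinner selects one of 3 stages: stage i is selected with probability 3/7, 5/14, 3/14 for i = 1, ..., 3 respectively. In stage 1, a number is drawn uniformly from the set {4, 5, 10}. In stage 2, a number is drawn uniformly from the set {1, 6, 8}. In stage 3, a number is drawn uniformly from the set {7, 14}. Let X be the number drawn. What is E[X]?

27/4

E[X | stage 1] = (4+5+10)/3 = 19/3.
E[X | stage 2] = (1+6+8)/3 = 5.
E[X | stage 3] = (7+14)/2 = 21/2.
E[X] = (3/7)·(19/3) + (5/14)·(5) + (3/14)·(21/2) = 27/4.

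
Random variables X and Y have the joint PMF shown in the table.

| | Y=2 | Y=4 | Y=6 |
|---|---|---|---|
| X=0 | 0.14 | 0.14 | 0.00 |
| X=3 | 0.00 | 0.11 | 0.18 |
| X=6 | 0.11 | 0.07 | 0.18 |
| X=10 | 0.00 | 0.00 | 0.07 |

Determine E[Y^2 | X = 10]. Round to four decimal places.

P(X = 10) = 0.07.
Σ Y^2·P over the event = 36·(0.07) = 2.52.
E[Y^2 | X = 10] = (2.52) / (0.07) = 36.0000.

36.0000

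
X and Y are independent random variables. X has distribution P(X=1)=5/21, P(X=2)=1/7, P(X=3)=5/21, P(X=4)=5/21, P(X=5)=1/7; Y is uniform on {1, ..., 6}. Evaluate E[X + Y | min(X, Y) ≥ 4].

P(min(X, Y) ≥ 4) = 4/21.
Summing (X+Y)·P(x,y) over outcomes with min(X, Y) ≥ 4 gives 25/14.
E[X + Y | min(X, Y) ≥ 4] = (25/14) / (4/21) = 75/8.

75/8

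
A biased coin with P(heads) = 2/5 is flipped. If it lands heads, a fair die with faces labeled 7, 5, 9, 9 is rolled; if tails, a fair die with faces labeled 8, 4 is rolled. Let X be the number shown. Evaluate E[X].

E[X | heads] = (7+5+9+9)/4 = 15/2.
E[X | tails] = (8+4)/2 = 6.
E[X] = (2/5)·(15/2) + (3/5)·(6) = 33/5.

33/5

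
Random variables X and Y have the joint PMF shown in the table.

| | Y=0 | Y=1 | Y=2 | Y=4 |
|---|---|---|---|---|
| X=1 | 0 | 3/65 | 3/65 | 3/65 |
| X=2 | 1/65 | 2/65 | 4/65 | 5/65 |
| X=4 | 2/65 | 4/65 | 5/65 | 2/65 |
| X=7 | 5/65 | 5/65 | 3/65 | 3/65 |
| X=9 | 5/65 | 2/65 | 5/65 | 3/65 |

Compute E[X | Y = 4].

69/16

P(Y = 4) = 16/65.
Σ X·P over the event = 1·(3/65) + 2·(5/65) + 4·(2/65) + 7·(3/65) + 9·(3/65) = 69/65.
E[X | Y = 4] = (69/65) / (16/65) = 69/16.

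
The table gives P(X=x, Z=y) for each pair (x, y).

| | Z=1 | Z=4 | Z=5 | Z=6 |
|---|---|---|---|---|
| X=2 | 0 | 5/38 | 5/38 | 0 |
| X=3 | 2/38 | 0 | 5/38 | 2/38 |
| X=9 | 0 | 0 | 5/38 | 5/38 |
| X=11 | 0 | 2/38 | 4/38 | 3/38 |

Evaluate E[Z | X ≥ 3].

P(X ≥ 3) = 14/19.
Σ Z·P over the event = 1·(2/38) + 5·(5/38) + 6·(2/38) + 5·(5/38) + 6·(5/38) + 4·(2/38) + 5·(4/38) + 6·(3/38) = 70/19.
E[Z | X ≥ 3] = (70/19) / (14/19) = 5.

5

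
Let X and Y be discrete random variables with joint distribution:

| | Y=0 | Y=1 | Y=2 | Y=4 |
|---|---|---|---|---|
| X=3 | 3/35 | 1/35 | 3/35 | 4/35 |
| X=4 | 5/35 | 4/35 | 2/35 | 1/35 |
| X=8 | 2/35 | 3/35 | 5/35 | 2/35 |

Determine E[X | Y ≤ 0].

9/2

P(Y ≤ 0) = 2/7.
Σ X·P over the event = 3·(3/35) + 4·(5/35) + 8·(2/35) = 9/7.
E[X | Y ≤ 0] = (9/7) / (2/7) = 9/2.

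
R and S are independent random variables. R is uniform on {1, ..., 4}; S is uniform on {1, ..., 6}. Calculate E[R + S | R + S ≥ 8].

26/3

P(R + S ≥ 8) = 1/4.
Summing (R+S)·P(x,y) over outcomes with R + S ≥ 8 gives 13/6.
E[R + S | R + S ≥ 8] = (13/6) / (1/4) = 26/3.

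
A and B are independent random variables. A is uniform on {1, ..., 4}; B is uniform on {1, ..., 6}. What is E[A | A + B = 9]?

Outcomes with A + B = 9: (3,6), (4,5), each with probability 1/24.
E[A | A + B = 9] = (3 + 4) / 2 = 7/2.

7/2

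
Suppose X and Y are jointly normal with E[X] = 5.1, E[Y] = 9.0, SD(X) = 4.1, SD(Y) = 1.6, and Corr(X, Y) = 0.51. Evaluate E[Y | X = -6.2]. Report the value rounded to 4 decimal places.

For a bivariate normal, E[Y | X=x] = μ_Y + ρ·(σ_Y/σ_X)·(x − μ_X).
E[Y | X=-6.2] = 9.0 + (0.51)·(1.6/4.1)·(-6.2 − (5.1)) = 9.0 + (0.199024)·(-11.3) = 6.7510.

6.7510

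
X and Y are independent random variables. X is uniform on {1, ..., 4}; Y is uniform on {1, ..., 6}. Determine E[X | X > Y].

Outcomes with X > Y: (2,1), (3,1), (3,2), (4,1), (4,2), (4,3), each with probability 1/24.
E[X | X > Y] = (2 + 3 + 3 + 4 + 4 + 4) / 6 = 10/3.

10/3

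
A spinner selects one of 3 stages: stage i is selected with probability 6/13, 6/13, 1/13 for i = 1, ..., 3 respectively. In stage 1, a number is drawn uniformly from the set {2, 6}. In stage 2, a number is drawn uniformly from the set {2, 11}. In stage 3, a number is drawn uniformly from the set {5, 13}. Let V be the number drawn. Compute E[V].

E[V | stage 1] = (2+6)/2 = 4.
E[V | stage 2] = (2+11)/2 = 13/2.
E[V | stage 3] = (5+13)/2 = 9.
E[V] = (6/13)·(4) + (6/13)·(13/2) + (1/13)·(9) = 72/13.

72/13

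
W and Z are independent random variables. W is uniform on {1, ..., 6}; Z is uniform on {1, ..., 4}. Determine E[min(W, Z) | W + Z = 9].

7/2

P(W + Z = 9) = 1/12.
Summing min(W,Z)·P(x,y) over outcomes with W + Z = 9 gives 7/24.
E[min(W, Z) | W + Z = 9] = (7/24) / (1/12) = 7/2.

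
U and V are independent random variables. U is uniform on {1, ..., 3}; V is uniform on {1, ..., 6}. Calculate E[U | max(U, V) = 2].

Outcomes with max(U, V) = 2: (1,2), (2,1), (2,2), each with probability 1/18.
E[U | max(U, V) = 2] = (1 + 2 + 2) / 3 = 5/3.

5/3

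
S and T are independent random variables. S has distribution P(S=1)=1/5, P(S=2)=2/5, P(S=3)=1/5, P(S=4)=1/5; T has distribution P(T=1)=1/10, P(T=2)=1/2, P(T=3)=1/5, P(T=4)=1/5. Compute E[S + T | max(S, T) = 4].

113/18

P(max(S, T) = 4) = 9/25.
Summing (S+T)·P(x,y) over outcomes with max(S, T) = 4 gives 113/50.
E[S + T | max(S, T) = 4] = (113/50) / (9/25) = 113/18.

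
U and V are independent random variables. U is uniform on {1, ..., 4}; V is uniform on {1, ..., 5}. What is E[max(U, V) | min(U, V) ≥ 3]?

P(min(U, V) ≥ 3) = 3/10.
Summing max(U,V)·P(x,y) over outcomes with min(U, V) ≥ 3 gives 5/4.
E[max(U, V) | min(U, V) ≥ 3] = (5/4) / (3/10) = 25/6.

25/6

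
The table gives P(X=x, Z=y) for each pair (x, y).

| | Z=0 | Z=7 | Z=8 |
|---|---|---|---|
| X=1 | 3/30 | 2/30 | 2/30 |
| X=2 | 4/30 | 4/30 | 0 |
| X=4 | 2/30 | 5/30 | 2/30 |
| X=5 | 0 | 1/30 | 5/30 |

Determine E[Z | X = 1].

P(X = 1) = 7/30.
Summing Z·P(X=x,Z=y) over the conditioning event gives 1.
E[Z | X = 1] = (1) / (7/30) = 30/7.

30/7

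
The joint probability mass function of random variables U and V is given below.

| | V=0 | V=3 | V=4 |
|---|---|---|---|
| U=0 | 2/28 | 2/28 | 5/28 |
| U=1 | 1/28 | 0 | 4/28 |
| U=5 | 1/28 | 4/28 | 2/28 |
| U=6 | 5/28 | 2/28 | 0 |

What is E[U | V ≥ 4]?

P(V ≥ 4) = 11/28.
Σ U·P over the event = 0·(5/28) + 1·(4/28) + 5·(2/28) = 1/2.
E[U | V ≥ 4] = (1/2) / (11/28) = 14/11.

14/11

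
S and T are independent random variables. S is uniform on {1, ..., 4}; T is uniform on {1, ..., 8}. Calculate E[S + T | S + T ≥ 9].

10

Outcomes with S + T ≥ 9: (1,8), (2,7), (2,8), (3,6), (3,7), (3,8), (4,5), (4,6), (4,7), (4,8), each with probability 1/32.
E[S + T | S + T ≥ 9] = (9 + 9 + 10 + 9 + 10 + 11 + 9 + 10 + 11 + 12) / 10 = 10.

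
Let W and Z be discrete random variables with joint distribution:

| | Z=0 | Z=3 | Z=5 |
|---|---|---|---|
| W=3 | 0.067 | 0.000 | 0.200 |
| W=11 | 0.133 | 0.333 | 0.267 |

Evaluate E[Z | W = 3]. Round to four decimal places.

3.7453

P(W = 3) = 0.267.
Σ Z·P over the event = 0·(0.067) + 5·(0.200) = 1.000.
E[Z | W = 3] = (1.000) / (0.267) = 3.7453.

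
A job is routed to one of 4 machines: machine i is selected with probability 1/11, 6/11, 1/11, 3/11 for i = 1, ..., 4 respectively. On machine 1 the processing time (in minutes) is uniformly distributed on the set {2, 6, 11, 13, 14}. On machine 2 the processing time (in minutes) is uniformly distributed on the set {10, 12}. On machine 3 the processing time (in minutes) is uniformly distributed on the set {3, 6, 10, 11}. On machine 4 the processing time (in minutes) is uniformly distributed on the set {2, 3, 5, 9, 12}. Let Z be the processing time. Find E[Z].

E[Z | machine 1] = (2+6+11+13+14)/5 = 46/5.
E[Z | machine 2] = (10+12)/2 = 11.
E[Z | machine 3] = (3+6+10+11)/4 = 15/2.
E[Z | machine 4] = (2+3+5+9+12)/5 = 31/5.
By the law of total expectation,
E[Z] = (1/11)·(46/5) + (6/11)·(11) + (1/11)·(15/2) + (3/11)·(31/5) = 1013/110.

1013/110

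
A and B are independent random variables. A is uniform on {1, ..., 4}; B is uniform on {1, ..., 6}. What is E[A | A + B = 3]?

3/2

Outcomes with A + B = 3: (1,2), (2,1), each with probability 1/24.
E[A | A + B = 3] = (1 + 2) / 2 = 3/2.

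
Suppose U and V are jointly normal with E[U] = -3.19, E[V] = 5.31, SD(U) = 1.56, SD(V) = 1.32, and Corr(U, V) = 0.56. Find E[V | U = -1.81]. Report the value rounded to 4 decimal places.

5.9639

The regression of V on U has slope ρ·σ_V/σ_U and passes through (μ_U, μ_V).
E[V | U=-1.81] = 5.31 + (0.56)·(1.32/1.56)·(-1.81 − (-3.19)) = 5.31 + (0.47385)·(1.38) = 5.9639.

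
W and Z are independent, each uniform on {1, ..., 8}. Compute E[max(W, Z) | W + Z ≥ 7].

324/49

P(W + Z ≥ 7) = 49/64.
Summing max(W,Z)·P(x,y) over outcomes with W + Z ≥ 7 gives 81/16.
E[max(W, Z) | W + Z ≥ 7] = (81/16) / (49/64) = 324/49.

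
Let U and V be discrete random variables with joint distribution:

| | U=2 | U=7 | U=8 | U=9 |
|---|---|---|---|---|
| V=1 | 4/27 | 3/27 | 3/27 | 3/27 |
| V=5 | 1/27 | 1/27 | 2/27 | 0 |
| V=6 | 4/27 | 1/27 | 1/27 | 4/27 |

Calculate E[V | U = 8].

P(U = 8) = 2/9.
Summing V·P(U=x,V=y) over the conditioning event gives 19/27.
E[V | U = 8] = (19/27) / (2/9) = 19/6.

19/6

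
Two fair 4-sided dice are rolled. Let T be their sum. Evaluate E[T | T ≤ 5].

4

P(T ≤ 5) = 5/8.
Σ over the event: 2·1/16 + 3·1/8 + 4·3/16 + 5·1/4 = 5/2.
E[T | T ≤ 5] = (5/2) / (5/8) = 4.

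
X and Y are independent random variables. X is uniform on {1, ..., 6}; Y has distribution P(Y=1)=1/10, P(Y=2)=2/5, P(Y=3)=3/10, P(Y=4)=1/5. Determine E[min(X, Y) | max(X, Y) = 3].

27/14

P(max(X, Y) = 3) = 7/30.
Summing min(X,Y)·P(x,y) over outcomes with max(X, Y) = 3 gives 9/20.
E[min(X, Y) | max(X, Y) = 3] = (9/20) / (7/30) = 27/14.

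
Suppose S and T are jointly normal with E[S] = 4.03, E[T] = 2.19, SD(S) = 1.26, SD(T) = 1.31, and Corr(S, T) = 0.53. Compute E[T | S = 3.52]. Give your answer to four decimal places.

1.9090

The regression of T on S has slope ρ·σ_T/σ_S and passes through (μ_S, μ_T).
E[T | S=3.52] = 2.19 + (0.53)·(1.31/1.26)·(3.52 − (4.03)) = 2.19 + (0.55103)·(-0.51) = 1.9090.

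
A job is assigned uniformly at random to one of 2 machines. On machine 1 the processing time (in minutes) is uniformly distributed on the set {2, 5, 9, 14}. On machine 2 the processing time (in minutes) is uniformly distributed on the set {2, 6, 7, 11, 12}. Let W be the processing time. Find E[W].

151/20

E[W | machine 1] = (2+5+9+14)/4 = 15/2.
E[W | machine 2] = (2+6+7+11+12)/5 = 38/5.
E[W] = (1/2)·(15/2) + (1/2)·(38/5) = 151/20.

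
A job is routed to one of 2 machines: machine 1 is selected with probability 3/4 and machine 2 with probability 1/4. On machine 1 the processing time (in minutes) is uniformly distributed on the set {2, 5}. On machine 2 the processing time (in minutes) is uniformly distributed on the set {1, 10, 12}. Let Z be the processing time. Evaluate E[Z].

109/24

E[Z | machine 1] = (2+5)/2 = 7/2.
E[Z | machine 2] = (1+10+12)/3 = 23/3.
By the law of total expectation,
E[Z] = (3/4)·(7/2) + (1/4)·(23/3) = 109/24.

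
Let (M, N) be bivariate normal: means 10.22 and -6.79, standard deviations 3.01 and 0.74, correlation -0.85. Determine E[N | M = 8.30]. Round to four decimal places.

The regression of N on M has slope ρ·σ_N/σ_M and passes through (μ_M, μ_N).
E[N | M=8.30] = -6.79 + (-0.85)·(0.74/3.01)·(8.30 − (10.22)) = -6.79 + (-0.20897)·(-1.92) = -6.3888.

-6.3888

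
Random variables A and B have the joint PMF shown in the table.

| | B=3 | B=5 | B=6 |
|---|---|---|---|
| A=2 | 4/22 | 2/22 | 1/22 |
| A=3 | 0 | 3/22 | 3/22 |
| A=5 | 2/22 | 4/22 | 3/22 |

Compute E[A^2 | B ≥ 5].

P(B ≥ 5) = 8/11.
Σ A^2·P over the event = 4·(2/22) + 4·(1/22) + 9·(3/22) + 9·(3/22) + 25·(4/22) + 25·(3/22) = 241/22.
E[A^2 | B ≥ 5] = (241/22) / (8/11) = 241/16.

241/16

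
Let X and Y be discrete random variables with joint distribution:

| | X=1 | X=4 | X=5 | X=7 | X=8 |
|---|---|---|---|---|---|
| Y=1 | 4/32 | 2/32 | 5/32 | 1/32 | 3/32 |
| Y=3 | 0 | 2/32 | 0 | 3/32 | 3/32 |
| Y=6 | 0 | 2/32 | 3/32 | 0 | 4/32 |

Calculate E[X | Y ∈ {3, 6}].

108/17

P(Y ∈ {3, 6}) = 17/32.
Σ X·P over the event = 4·(2/32) + 4·(2/32) + 5·(3/32) + 7·(3/32) + 8·(3/32) + 8·(4/32) = 27/8.
E[X | Y ∈ {3, 6}] = (27/8) / (17/32) = 108/17.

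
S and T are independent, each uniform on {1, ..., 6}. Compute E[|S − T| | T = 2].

11/6

P(T = 2) = 1/6.
Summing |S−T|·P(x,y) over outcomes with T = 2 gives 11/36.
E[|S − T| | T = 2] = (11/36) / (1/6) = 11/6.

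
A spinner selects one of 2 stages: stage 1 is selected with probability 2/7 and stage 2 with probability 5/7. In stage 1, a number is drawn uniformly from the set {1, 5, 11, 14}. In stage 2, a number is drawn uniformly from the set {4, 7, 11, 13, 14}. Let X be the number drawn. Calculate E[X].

129/14

E[X | stage 1] = (1+5+11+14)/4 = 31/4.
E[X | stage 2] = (4+7+11+13+14)/5 = 49/5.
E[X] = (2/7)·(31/4) + (5/7)·(49/5) = 129/14.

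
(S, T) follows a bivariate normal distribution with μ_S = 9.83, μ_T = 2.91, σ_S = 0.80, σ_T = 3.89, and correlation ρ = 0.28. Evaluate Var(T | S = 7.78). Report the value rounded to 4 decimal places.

The conditional variance in a bivariate normal is σ_T²(1 − ρ²), independent of x.
Var(T | S=7.78) = (3.89)²·(1 − (0.28)²) = 15.1321·0.9216 = 13.9457.

13.9457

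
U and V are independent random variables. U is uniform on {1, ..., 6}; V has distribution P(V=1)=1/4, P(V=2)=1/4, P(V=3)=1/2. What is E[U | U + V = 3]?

P(U + V = 3) = 1/12.
Summing U·P(x,y) over outcomes with U + V = 3 gives 1/8.
E[U | U + V = 3] = (1/8) / (1/12) = 3/2.

3/2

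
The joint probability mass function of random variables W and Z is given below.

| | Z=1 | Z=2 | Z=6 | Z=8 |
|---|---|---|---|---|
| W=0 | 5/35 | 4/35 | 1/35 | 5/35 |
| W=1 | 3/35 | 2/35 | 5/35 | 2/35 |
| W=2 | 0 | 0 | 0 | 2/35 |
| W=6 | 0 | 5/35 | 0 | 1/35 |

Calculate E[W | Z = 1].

3/8

P(Z = 1) = 8/35.
Σ W·P over the event = 0·(5/35) + 1·(3/35) = 3/35.
E[W | Z = 1] = (3/35) / (8/35) = 3/8.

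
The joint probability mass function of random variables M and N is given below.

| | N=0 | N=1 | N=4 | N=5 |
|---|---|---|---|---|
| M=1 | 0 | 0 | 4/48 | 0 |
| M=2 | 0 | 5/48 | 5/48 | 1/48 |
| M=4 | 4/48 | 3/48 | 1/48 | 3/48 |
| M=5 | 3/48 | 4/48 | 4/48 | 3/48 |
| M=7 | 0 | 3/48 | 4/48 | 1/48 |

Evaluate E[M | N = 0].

P(N = 0) = 7/48.
Σ M·P over the event = 4·(4/48) + 5·(3/48) = 31/48.
E[M | N = 0] = (31/48) / (7/48) = 31/7.

31/7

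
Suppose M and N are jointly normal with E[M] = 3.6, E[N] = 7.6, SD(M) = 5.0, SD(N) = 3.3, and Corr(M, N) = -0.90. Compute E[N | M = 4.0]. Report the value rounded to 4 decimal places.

The regression of N on M has slope ρ·σ_N/σ_M and passes through (μ_M, μ_N).
E[N | M=4.0] = 7.6 + (-0.90)·(3.3/5.0)·(4.0 − (3.6)) = 7.6 + (-0.594)·(0.4) = 7.3624.

7.3624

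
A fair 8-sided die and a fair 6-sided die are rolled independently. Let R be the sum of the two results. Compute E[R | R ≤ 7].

16/3

P(R ≤ 7) = 7/16.
Σ over the event: 2·1/48 + 3·1/24 + 4·1/16 + 5·1/12 + 6·5/48 + 7·1/8 = 7/3.
E[R | R ≤ 7] = (7/3) / (7/16) = 16/3.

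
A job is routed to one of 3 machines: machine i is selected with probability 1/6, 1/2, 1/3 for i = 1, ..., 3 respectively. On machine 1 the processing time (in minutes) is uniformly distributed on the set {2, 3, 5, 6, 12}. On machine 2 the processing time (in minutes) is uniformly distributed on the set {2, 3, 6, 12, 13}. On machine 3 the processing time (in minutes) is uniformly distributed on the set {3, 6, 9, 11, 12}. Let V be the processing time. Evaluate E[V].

109/15

E[V | machine 1] = (2+3+5+6+12)/5 = 28/5.
E[V | machine 2] = (2+3+6+12+13)/5 = 36/5.
E[V | machine 3] = (3+6+9+11+12)/5 = 41/5.
By the law of total expectation,
E[V] = (1/6)·(28/5) + (1/2)·(36/5) + (1/3)·(41/5) = 109/15.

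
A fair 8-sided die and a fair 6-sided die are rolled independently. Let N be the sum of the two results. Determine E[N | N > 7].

272/27

P(N > 7) = 9/16.
Σ over the event: 8·1/8 + 9·1/8 + 10·5/48 + 11·1/12 + 12·1/16 + 13·1/24 + 14·1/48 = 17/3.
E[N | N > 7] = (17/3) / (9/16) = 272/27.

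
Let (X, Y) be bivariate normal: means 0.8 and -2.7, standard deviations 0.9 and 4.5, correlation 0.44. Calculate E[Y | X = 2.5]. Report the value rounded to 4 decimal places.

E[Y | X=x] = μ_Y + ρ(σ_Y/σ_X)(x − μ_X) for jointly normal variables.
E[Y | X=2.5] = -2.7 + (0.44)·(4.5/0.9)·(2.5 − (0.8)) = -2.7 + (2.2)·(1.7) = 1.0400.

1.0400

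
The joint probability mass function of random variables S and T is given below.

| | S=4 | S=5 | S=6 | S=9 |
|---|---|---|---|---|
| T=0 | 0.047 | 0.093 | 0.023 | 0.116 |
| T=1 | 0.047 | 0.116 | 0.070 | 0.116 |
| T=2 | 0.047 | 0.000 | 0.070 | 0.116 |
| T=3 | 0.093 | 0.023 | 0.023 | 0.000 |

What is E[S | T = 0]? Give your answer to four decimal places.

P(T = 0) = 0.279.
Σ S·P over the event = 4·(0.047) + 5·(0.093) + 6·(0.023) + 9·(0.116) = 1.835.
E[S | T = 0] = (1.835) / (0.279) = 6.5771.

6.5771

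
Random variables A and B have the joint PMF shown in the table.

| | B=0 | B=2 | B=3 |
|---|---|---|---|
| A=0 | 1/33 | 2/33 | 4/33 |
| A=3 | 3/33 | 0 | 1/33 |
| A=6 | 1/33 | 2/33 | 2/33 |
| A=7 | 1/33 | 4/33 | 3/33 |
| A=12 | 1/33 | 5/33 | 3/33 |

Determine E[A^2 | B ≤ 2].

P(B ≤ 2) = 20/33.
Summing A^2·P(A=x,B=y) over the conditioning event gives 1244/33.
E[A^2 | B ≤ 2] = (1244/33) / (20/33) = 311/5.

311/5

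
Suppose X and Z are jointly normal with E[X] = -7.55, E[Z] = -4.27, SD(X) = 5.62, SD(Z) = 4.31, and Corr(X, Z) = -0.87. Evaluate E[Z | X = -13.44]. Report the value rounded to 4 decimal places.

-0.3402

E[Z | X=x] = μ_Z + ρ(σ_Z/σ_X)(x − μ_X) for jointly normal variables.
E[Z | X=-13.44] = -4.27 + (-0.87)·(4.31/5.62)·(-13.44 − (-7.55)) = -4.27 + (-0.667206)·(-5.89) = -0.3402.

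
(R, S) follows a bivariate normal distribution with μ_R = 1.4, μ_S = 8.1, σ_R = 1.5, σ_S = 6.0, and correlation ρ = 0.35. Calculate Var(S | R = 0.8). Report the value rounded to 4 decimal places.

The conditional variance in a bivariate normal is σ_S²(1 − ρ²), independent of x.
Var(S | R=0.8) = (6.0)²·(1 − (0.35)²) = 36·0.8775 = 31.5900.

31.5900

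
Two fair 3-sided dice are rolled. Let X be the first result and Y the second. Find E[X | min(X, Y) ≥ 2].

5/2

Outcomes with min(X, Y) ≥ 2: (2,2), (2,3), (3,2), (3,3), each with probability 1/9.
E[X | min(X, Y) ≥ 2] = (2 + 2 + 3 + 3) / 4 = 5/2.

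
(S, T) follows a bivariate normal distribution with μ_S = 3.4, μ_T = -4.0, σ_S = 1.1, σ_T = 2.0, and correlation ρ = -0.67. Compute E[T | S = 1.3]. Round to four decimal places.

E[T | S=x] = μ_T + ρ(σ_T/σ_S)(x − μ_S) for jointly normal variables.
E[T | S=1.3] = -4.0 + (-0.67)·(2.0/1.1)·(1.3 − (3.4)) = -4.0 + (-1.2182)·(-2.1) = -1.4418.

-1.4418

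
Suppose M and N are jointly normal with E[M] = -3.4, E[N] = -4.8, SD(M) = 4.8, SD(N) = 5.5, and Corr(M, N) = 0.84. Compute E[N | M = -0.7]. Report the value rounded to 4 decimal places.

For a bivariate normal, E[N | M=x] = μ_N + ρ·(σ_N/σ_M)·(x − μ_M).
E[N | M=-0.7] = -4.8 + (0.84)·(5.5/4.8)·(-0.7 − (-3.4)) = -4.8 + (0.9625)·(2.7) = -2.2013.

-2.2013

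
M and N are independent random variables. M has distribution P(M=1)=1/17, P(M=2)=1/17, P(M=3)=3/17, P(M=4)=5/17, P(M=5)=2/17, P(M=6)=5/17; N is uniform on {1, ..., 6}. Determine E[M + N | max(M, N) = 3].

54/11

P(max(M, N) = 3) = 11/102.
Summing (M+N)·P(x,y) over outcomes with max(M, N) = 3 gives 9/17.
E[M + N | max(M, N) = 3] = (9/17) / (11/102) = 54/11.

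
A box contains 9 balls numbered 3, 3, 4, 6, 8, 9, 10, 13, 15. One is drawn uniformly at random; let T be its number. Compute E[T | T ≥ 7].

11

P(T ≥ 7) = 5/9.
Σ over the event: 8·1/9 + 9·1/9 + 10·1/9 + 13·1/9 + 15·1/9 = 55/9.
E[T | T ≥ 7] = (55/9) / (5/9) = 11.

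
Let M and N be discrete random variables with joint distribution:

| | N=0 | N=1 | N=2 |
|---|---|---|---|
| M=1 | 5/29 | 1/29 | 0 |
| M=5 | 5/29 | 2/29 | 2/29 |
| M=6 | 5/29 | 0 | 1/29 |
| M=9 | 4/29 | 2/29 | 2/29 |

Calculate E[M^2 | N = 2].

P(N = 2) = 5/29.
Σ M^2·P over the event = 25·(2/29) + 36·(1/29) + 81·(2/29) = 248/29.
E[M^2 | N = 2] = (248/29) / (5/29) = 248/5.

248/5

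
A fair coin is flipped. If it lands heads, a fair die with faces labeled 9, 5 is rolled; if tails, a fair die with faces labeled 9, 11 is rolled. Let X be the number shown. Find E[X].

17/2

E[X | heads] = (9+5)/2 = 7.
E[X | tails] = (9+11)/2 = 10.
By the law of total expectation,
E[X] = (1/2)·(7) + (1/2)·(10) = 17/2.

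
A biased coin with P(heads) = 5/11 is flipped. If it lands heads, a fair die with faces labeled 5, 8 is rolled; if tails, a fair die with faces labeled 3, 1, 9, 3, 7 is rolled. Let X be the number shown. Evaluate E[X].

E[X | heads] = (5+8)/2 = 13/2.
E[X | tails] = (3+1+9+3+7)/5 = 23/5.
By the law of total expectation,
E[X] = (5/11)·(13/2) + (6/11)·(23/5) = 601/110.

601/110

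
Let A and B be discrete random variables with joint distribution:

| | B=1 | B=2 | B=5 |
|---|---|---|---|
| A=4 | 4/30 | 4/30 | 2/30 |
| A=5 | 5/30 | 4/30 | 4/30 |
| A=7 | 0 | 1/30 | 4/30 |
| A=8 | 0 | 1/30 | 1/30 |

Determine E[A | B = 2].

P(B = 2) = 1/3.
Summing A·P(A=x,B=y) over the conditioning event gives 17/10.
E[A | B = 2] = (17/10) / (1/3) = 51/10.

51/10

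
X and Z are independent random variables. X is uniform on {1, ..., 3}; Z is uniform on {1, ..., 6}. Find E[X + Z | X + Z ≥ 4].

91/15

P(X + Z ≥ 4) = 5/6.
Summing (X+Z)·P(x,y) over outcomes with X + Z ≥ 4 gives 91/18.
E[X + Z | X + Z ≥ 4] = (91/18) / (5/6) = 91/15.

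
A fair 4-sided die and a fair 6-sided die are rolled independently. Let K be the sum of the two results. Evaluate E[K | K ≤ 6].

P(K ≤ 6) = 7/12.
Σ over the event: 2·1/24 + 3·1/12 + 4·1/8 + 5·1/6 + 6·1/6 = 8/3.
E[K | K ≤ 6] = (8/3) / (7/12) = 32/7.

32/7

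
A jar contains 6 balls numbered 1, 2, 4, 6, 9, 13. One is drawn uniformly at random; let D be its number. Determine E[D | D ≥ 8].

11

P(D ≥ 8) = 1/3.
Σ over the event: 9·1/6 + 13·1/6 = 11/3.
E[D | D ≥ 8] = (11/3) / (1/3) = 11.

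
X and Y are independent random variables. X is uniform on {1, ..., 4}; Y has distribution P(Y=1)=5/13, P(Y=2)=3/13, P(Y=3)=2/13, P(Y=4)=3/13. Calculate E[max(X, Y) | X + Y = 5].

P(X + Y = 5) = 1/4.
Summing max(X,Y)·P(x,y) over outcomes with X + Y = 5 gives 47/52.
E[max(X, Y) | X + Y = 5] = (47/52) / (1/4) = 47/13.

47/13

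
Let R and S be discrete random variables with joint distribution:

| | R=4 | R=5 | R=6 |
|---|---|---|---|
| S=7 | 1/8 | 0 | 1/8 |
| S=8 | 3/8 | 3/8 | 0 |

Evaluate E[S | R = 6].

7

P(R = 6) = 1/8.
Summing S·P(R=x,S=y) over the conditioning event gives 7/8.
E[S | R = 6] = (7/8) / (1/8) = 7.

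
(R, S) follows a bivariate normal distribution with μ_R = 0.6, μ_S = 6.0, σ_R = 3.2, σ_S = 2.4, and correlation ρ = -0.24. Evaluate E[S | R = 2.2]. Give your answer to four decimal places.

5.7120

E[S | R=x] = μ_S + ρ(σ_S/σ_R)(x − μ_R) for jointly normal variables.
E[S | R=2.2] = 6.0 + (-0.24)·(2.4/3.2)·(2.2 − (0.6)) = 6.0 + (-0.18)·(1.6) = 5.7120.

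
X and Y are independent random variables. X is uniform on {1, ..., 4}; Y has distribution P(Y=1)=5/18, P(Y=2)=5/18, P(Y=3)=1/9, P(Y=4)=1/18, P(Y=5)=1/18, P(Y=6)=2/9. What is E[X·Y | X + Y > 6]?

P(X + Y > 6) = 23/72.
Summing XY·P(x,y) over outcomes with X + Y > 6 gives 337/72.
E[X·Y | X + Y > 6] = (337/72) / (23/72) = 337/23.

337/23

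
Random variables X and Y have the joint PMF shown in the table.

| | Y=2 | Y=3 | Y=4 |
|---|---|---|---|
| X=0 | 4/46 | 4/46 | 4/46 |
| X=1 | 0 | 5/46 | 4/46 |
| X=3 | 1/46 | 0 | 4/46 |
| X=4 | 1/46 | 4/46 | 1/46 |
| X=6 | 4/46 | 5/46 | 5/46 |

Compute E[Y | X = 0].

3

P(X = 0) = 6/23.
Summing Y·P(X=x,Y=y) over the conditioning event gives 18/23.
E[Y | X = 0] = (18/23) / (6/23) = 3.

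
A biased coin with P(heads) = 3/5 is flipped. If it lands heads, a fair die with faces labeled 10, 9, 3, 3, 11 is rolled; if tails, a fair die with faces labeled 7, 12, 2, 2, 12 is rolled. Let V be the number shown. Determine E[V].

178/25

E[V | heads] = (10+9+3+3+11)/5 = 36/5.
E[V | tails] = (7+12+2+2+12)/5 = 7.
E[V] = (3/5)·(36/5) + (2/5)·(7) = 178/25.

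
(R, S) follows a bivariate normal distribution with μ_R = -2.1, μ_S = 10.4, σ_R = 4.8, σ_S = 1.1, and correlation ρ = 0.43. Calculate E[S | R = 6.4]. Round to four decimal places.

For a bivariate normal, E[S | R=x] = μ_S + ρ·(σ_S/σ_R)·(x − μ_R).
E[S | R=6.4] = 10.4 + (0.43)·(1.1/4.8)·(6.4 − (-2.1)) = 10.4 + (0.098542)·(8.5) = 11.2376.

11.2376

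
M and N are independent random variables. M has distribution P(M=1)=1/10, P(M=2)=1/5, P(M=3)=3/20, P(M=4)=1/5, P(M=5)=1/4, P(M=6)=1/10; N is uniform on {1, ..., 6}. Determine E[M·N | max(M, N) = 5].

P(max(M, N) = 5) = 19/60.
Summing MN·P(x,y) over outcomes with max(M, N) = 5 gives 55/12.
E[M·N | max(M, N) = 5] = (55/12) / (19/60) = 275/19.

275/19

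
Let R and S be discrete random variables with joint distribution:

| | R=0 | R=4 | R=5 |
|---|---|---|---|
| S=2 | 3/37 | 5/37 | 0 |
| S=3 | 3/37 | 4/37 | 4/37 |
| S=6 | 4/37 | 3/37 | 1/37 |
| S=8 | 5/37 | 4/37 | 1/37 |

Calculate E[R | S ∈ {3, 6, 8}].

P(S ∈ {3, 6, 8}) = 29/37.
Summing R·P(R=x,S=y) over the conditioning event gives 2.
E[R | S ∈ {3, 6, 8}] = (2) / (29/37) = 74/29.

74/29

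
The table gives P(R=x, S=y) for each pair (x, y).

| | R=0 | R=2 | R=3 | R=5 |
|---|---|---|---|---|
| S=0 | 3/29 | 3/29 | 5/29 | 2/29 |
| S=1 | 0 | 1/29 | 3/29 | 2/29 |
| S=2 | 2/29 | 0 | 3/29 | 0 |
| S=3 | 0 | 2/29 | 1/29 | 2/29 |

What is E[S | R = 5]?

P(R = 5) = 6/29.
Σ S·P over the event = 0·(2/29) + 1·(2/29) + 3·(2/29) = 8/29.
E[S | R = 5] = (8/29) / (6/29) = 4/3.

4/3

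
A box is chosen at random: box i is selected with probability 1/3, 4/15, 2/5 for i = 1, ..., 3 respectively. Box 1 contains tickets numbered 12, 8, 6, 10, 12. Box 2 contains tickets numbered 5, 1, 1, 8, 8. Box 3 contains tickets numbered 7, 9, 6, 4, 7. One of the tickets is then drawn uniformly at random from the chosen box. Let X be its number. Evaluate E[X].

106/15

E[X | box 1] = (12+8+6+10+12)/5 = 48/5.
E[X | box 2] = (5+1+1+8+8)/5 = 23/5.
E[X | box 3] = (7+9+6+4+7)/5 = 33/5.
E[X] = (1/3)·(48/5) + (4/15)·(23/5) + (2/5)·(33/5) = 106/15.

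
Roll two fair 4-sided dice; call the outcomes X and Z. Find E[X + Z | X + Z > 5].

20/3

Outcomes with X + Z > 5: (2,4), (3,3), (3,4), (4,2), (4,3), (4,4), each with probability 1/16.
E[X + Z | X + Z > 5] = (6 + 6 + 7 + 6 + 7 + 8) / 6 = 20/3.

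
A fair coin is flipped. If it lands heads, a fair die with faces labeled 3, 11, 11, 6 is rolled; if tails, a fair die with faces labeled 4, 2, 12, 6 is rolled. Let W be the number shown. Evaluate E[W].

55/8

E[W | heads] = (3+11+11+6)/4 = 31/4.
E[W | tails] = (4+2+12+6)/4 = 6.
By the law of total expectation,
E[W] = (1/2)·(31/4) + (1/2)·(6) = 55/8.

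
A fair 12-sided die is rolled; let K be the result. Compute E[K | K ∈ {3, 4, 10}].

17/3

P(K ∈ {3, 4, 10}) = 1/4.
Σ over the event: 3·1/12 + 4·1/12 + 10·1/12 = 17/12.
E[K | K ∈ {3, 4, 10}] = (17/12) / (1/4) = 17/3.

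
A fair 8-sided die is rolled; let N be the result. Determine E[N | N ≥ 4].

6

Given N ≥ 4, N is equally likely to be any of {4, 5, 6, 7, 8}.
E[N | N ≥ 4] = (4 + 5 + 6 + 7 + 8) / 5 = 6.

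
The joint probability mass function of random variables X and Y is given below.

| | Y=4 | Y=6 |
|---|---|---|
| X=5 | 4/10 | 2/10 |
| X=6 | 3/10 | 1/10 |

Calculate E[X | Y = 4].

38/7

P(Y = 4) = 7/10.
Σ X·P over the event = 5·(4/10) + 6·(3/10) = 19/5.
E[X | Y = 4] = (19/5) / (7/10) = 38/7.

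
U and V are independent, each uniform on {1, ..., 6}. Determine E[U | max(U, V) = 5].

Outcomes with max(U, V) = 5: (1,5), (2,5), (3,5), (4,5), (5,1), (5,2), (5,3), (5,4), (5,5), each with probability 1/36.
E[U | max(U, V) = 5] = (1 + 2 + 3 + 4 + 5 + 5 + 5 + 5 + 5) / 9 = 35/9.

35/9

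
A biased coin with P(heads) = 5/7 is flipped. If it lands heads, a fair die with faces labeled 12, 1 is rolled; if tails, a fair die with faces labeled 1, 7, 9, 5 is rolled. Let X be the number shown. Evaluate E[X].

87/14

E[X | heads] = (12+1)/2 = 13/2.
E[X | tails] = (1+7+9+5)/4 = 11/2.
E[X] = (5/7)·(13/2) + (2/7)·(11/2) = 87/14.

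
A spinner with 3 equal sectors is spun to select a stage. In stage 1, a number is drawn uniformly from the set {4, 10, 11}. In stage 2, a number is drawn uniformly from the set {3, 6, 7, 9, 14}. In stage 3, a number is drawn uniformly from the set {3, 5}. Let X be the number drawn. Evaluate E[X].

E[X | stage 1] = (4+10+11)/3 = 25/3.
E[X | stage 2] = (3+6+7+9+14)/5 = 39/5.
E[X | stage 3] = (3+5)/2 = 4.
By the law of total expectation,
E[X] = (1/3)·(25/3) + (1/3)·(39/5) + (1/3)·(4) = 302/45.

302/45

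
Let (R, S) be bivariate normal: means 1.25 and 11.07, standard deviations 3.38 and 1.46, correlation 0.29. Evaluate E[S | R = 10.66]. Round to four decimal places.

12.2488

E[S | R=x] = μ_S + ρ(σ_S/σ_R)(x − μ_R) for jointly normal variables.
E[S | R=10.66] = 11.07 + (0.29)·(1.46/3.38)·(10.66 − (1.25)) = 11.07 + (0.12527)·(9.41) = 12.2488.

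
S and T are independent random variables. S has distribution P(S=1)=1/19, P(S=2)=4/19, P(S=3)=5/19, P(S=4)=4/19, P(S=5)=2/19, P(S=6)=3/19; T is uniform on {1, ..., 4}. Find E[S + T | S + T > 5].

P(S + T > 5) = 23/38.
Summing (S+T)·P(x,y) over outcomes with S + T > 5 gives 335/76.
E[S + T | S + T > 5] = (335/76) / (23/38) = 335/46.

335/46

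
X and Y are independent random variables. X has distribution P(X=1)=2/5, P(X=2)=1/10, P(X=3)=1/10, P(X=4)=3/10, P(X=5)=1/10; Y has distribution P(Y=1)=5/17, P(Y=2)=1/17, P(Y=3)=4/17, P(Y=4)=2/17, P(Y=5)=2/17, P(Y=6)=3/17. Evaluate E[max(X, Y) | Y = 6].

6

P(Y = 6) = 3/17.
Summing max(X,Y)·P(x,y) over outcomes with Y = 6 gives 18/17.
E[max(X, Y) | Y = 6] = (18/17) / (3/17) = 6.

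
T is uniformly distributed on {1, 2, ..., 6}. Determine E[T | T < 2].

1

Given T < 2, T is equally likely to be any of {1}.
E[T | T < 2] = (1) / 1 = 1.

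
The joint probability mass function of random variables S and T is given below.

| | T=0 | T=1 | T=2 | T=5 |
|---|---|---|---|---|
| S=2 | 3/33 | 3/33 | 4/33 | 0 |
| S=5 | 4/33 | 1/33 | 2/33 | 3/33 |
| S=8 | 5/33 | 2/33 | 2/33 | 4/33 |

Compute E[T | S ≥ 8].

2

P(S ≥ 8) = 13/33.
Σ T·P over the event = 0·(5/33) + 1·(2/33) + 2·(2/33) + 5·(4/33) = 26/33.
E[T | S ≥ 8] = (26/33) / (13/33) = 2.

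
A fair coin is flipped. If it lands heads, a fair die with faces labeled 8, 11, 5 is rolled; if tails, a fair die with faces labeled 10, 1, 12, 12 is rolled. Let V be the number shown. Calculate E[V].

67/8

E[V | heads] = (8+11+5)/3 = 8.
E[V | tails] = (10+1+12+12)/4 = 35/4.
E[V] = (1/2)·(8) + (1/2)·(35/4) = 67/8.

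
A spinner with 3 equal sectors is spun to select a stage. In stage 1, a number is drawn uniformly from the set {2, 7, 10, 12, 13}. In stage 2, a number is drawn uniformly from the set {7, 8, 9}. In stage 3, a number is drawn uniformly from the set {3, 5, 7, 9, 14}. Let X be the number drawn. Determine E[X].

122/15

E[X | stage 1] = (2+7+10+12+13)/5 = 44/5.
E[X | stage 2] = (7+8+9)/3 = 8.
E[X | stage 3] = (3+5+7+9+14)/5 = 38/5.
E[X] = (1/3)·(44/5) + (1/3)·(8) + (1/3)·(38/5) = 122/15.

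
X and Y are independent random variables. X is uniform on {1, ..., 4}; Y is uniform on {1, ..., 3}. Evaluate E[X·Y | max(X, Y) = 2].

8/3

Outcomes with max(X, Y) = 2: (1,2), (2,1), (2,2), each with probability 1/12.
E[X·Y | max(X, Y) = 2] = (2 + 2 + 4) / 3 = 8/3.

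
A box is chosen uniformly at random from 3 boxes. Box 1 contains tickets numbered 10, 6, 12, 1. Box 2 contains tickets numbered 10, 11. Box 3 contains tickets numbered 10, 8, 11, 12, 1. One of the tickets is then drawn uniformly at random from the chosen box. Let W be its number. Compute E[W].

523/60

E[W | box 1] = (10+6+12+1)/4 = 29/4.
E[W | box 2] = (10+11)/2 = 21/2.
E[W | box 3] = (10+8+11+12+1)/5 = 42/5.
E[W] = (1/3)·(29/4) + (1/3)·(21/2) + (1/3)·(42/5) = 523/60.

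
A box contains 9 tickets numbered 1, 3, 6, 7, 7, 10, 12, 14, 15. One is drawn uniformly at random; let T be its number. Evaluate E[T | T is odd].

P(T is odd) = 5/9.
Σ over the event: 1·1/9 + 3·1/9 + 7·2/9 + 15·1/9 = 11/3.
E[T | T is odd] = (11/3) / (5/9) = 33/5.

33/5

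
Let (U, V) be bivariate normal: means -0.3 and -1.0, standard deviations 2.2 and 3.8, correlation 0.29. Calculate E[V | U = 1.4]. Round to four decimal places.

E[V | U=x] = μ_V + ρ(σ_V/σ_U)(x − μ_U) for jointly normal variables.
E[V | U=1.4] = -1.0 + (0.29)·(3.8/2.2)·(1.4 − (-0.3)) = -1.0 + (0.50091)·(1.7) = -0.1485.

-0.1485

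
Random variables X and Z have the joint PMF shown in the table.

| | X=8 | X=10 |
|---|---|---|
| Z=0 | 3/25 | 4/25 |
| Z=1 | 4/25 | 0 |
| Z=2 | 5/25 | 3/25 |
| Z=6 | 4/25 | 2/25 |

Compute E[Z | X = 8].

P(X = 8) = 16/25.
Summing Z·P(X=x,Z=y) over the conditioning event gives 38/25.
E[Z | X = 8] = (38/25) / (16/25) = 19/8.

19/8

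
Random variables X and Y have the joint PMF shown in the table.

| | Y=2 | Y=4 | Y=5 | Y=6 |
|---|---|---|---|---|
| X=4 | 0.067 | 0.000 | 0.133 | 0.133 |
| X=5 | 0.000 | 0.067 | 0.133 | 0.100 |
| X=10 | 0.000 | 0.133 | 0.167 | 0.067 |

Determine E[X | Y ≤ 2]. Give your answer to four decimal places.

P(Y ≤ 2) = 0.067.
Σ X·P over the event = 4·(0.067) = 0.268.
E[X | Y ≤ 2] = (0.268) / (0.067) = 4.0000.

4.0000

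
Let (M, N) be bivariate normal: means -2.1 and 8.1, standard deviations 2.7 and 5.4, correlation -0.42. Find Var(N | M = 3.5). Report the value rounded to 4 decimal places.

The conditional variance in a bivariate normal is σ_N²(1 − ρ²), independent of x.
Var(N | M=3.5) = (5.4)²·(1 − (-0.42)²) = 29.16·0.8236 = 24.0162.

24.0162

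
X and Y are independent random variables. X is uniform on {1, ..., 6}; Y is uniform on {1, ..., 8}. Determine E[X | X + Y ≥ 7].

P(X + Y ≥ 7) = 11/16.
Summing X·P(x,y) over outcomes with X + Y ≥ 7 gives 133/48.
E[X | X + Y ≥ 7] = (133/48) / (11/16) = 133/33.

133/33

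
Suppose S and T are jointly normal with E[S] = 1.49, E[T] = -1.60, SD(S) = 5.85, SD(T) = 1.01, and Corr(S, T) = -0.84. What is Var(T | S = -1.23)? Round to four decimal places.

0.3003

For a bivariate normal, Var(T | S=x) = σ_T²(1 − ρ²).
Var(T | S=-1.23) = (1.01)²·(1 − (-0.84)²) = 1.0201·0.2944 = 0.3003.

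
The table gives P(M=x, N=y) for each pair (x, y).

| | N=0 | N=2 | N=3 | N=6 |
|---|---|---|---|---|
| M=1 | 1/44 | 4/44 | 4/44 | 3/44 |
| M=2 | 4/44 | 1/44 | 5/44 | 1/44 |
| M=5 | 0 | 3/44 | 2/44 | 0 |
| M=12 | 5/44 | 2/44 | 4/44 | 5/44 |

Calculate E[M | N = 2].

9/2

P(N = 2) = 5/22.
Σ M·P over the event = 1·(4/44) + 2·(1/44) + 5·(3/44) + 12·(2/44) = 45/44.
E[M | N = 2] = (45/44) / (5/22) = 9/2.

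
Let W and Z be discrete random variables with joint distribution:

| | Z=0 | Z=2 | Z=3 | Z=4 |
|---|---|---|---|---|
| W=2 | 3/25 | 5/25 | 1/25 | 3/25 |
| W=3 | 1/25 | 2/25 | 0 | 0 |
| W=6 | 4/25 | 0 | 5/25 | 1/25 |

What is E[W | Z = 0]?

P(Z = 0) = 8/25.
Summing W·P(W=x,Z=y) over the conditioning event gives 33/25.
E[W | Z = 0] = (33/25) / (8/25) = 33/8.

33/8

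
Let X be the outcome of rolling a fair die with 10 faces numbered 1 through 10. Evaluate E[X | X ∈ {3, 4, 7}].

P(X ∈ {3, 4, 7}) = 3/10.
Σ over the event: 3·1/10 + 4·1/10 + 7·1/10 = 7/5.
E[X | X ∈ {3, 4, 7}] = (7/5) / (3/10) = 14/3.

14/3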